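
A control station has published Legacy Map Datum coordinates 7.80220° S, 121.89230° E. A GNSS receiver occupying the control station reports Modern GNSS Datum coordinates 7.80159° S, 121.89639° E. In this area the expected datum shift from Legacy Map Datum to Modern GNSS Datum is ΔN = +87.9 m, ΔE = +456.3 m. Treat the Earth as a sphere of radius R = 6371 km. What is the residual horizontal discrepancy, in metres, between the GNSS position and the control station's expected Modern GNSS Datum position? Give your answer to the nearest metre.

Observed coordinate differences: Δφ = +0.00061°, Δλ = +0.00409°.
Converting to metres (1° lat = 111195 m, cos φ = 0.990743): observed ΔN = 67.8 m, observed ΔE = 450.6 m.
Subtracting the expected shift leaves a residual of 67.8 − (87.9) = -20.1 m north and 450.6 − (456.3) = -5.7 m east.
Residual distance = √((-20.1)² + (-5.7)²) = 20.9 m.

21 m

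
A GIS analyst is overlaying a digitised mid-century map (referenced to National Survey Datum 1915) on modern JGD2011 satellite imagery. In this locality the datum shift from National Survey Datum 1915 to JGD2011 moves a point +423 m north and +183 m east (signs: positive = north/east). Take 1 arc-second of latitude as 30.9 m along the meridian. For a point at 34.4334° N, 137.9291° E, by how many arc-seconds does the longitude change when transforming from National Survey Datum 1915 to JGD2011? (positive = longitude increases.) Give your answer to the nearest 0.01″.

At latitude 34.4334°, cos φ = 0.824784.
1″ of longitude at this latitude = 30.90 × cos φ = 25.4858 m, so Δλ = 183.0 / 25.4858 = 7.180″.

Δλ = 7.18″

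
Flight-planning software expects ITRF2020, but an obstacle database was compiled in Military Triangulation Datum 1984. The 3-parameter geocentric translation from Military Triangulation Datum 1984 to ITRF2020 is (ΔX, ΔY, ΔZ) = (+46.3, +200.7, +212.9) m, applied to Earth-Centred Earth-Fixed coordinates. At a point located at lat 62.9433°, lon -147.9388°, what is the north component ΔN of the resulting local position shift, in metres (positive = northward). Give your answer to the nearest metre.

The local north axis is (−sin φ cos λ, −sin φ sin λ, cos φ), giving ΔN = 34.944 + 94.877 + 96.842 = 226.66 m.

ΔN = 227 m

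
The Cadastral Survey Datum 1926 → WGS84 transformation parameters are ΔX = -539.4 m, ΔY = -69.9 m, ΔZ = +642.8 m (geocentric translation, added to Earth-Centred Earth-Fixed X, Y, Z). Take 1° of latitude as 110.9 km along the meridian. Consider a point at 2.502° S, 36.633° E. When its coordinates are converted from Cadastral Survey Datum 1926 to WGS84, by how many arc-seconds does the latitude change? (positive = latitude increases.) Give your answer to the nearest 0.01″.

sin φ = -0.043654, cos φ = 0.999047, sin λ = 0.596687, cos λ = 0.802474.
North component: ΔN = −sin φ cos λ·ΔX − sin φ sin λ·ΔY + cos φ·ΔZ = −(-0.043654)(0.802474)(-539.4) − (-0.043654)(0.596687)(-69.9) + (0.999047)(642.8) = 621.47 m.
1° of latitude spans 110900 m, so Δφ = 621.47 / 110900 × 3600 = 20.174″.

Δφ = 20.17″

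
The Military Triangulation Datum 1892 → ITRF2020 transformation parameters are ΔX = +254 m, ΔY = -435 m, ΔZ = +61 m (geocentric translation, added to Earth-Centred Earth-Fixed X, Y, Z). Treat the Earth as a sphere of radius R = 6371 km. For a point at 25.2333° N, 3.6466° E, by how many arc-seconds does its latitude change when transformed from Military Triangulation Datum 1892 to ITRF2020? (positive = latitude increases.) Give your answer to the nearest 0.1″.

sin φ = 0.426305, cos φ = 0.904579, sin λ = 0.063602, cos λ = 0.997975.
North component: ΔN = −sin φ cos λ·ΔX − sin φ sin λ·ΔY + cos φ·ΔZ = −(0.426305)(0.997975)(254) − (0.426305)(0.063602)(-435) + (0.904579)(61) = -41.09 m.
1° of latitude spans πR/180 = 111195 m, so Δφ = -41.09 / 111195 × 3600 = -1.330″.

Δφ = -1.3″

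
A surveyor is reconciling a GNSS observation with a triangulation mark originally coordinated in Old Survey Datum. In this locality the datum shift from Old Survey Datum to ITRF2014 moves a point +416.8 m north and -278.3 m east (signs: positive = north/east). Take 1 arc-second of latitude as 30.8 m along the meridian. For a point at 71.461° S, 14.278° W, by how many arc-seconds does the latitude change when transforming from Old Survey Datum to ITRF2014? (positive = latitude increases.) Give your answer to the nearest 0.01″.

Δφ = 13.53″

1″ of latitude = 30.80 m, so Δφ = 416.8 / 30.80 = 13.532″.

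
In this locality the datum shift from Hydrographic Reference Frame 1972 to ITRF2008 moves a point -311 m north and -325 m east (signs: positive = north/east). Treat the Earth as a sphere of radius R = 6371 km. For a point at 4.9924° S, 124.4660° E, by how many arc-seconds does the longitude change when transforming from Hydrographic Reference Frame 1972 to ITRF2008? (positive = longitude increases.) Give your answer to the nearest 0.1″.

At latitude -4.9924°, cos φ = 0.996206.
One radian of longitude at latitude φ spans R cos φ, so Δλ = ΔE / (R cos φ) = -325.0 / (6371000 × 0.996206) = -5.1207e-05 rad = -10.562″.

Δλ = -10.6″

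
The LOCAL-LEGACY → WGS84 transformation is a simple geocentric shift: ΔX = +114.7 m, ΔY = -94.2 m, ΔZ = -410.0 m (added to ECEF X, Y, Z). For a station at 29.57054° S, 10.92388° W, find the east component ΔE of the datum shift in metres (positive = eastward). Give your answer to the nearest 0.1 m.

The local east axis at (φ, λ) is (−sin λ, cos λ, 0), so ΔE = −sin(-10.92388°)·114.7 + cos(-10.92388°)·(-94.2) = -70.76 m.

ΔE = -70.8 m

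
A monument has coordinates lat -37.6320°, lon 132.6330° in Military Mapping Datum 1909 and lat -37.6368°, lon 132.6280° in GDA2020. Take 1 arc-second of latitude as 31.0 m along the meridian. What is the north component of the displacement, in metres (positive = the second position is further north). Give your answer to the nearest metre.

ΔN = -536 m

Δφ = -37.6368° − -37.6320° = -0.0048°; Δλ = 132.6280° − 132.6330° = -0.0050°.
1° of latitude = 3600 × 31.00 = 111600 m.
ΔN = Δφ × 111600 = -535.7 m; ΔE = Δλ × 111600 × cos(-37.6320°) = -0.0050 × 111600 × 0.791949 = -441.9 m.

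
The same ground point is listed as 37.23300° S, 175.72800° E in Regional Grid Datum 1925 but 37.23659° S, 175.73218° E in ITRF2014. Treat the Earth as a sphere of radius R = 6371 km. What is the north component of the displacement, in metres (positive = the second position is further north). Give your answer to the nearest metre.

ΔN = -399 m

Δφ = -37.23659° − -37.23300° = -0.00359°; Δλ = 175.73218° − 175.72800° = +0.00418°.
1° along a meridian = πR/180 = 111195 m.
ΔN = Δφ × 111195 = -399.2 m; ΔE = Δλ × 111195 × cos(-37.23300°) = +0.00418 × 111195 × 0.796182 = 370.1 m.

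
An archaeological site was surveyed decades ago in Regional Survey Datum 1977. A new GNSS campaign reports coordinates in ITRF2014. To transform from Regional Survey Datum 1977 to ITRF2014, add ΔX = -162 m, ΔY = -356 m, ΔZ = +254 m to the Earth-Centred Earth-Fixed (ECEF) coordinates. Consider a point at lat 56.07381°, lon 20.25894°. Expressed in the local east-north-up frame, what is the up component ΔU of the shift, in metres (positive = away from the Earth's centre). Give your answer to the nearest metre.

ΔU = 57 m

At φ = 56.07381°, λ = 20.25894°: sin φ = 0.829757, cos φ = 0.558124, sin λ = 0.346263, cos λ = 0.938137.
ΔU = cos φ cos λ·ΔX + cos φ sin λ·ΔY + sin φ·ΔZ = (0.558124)(0.938137)(-162) + (0.558124)(0.346263)(-356) + (0.829757)(254) = 57.14 m.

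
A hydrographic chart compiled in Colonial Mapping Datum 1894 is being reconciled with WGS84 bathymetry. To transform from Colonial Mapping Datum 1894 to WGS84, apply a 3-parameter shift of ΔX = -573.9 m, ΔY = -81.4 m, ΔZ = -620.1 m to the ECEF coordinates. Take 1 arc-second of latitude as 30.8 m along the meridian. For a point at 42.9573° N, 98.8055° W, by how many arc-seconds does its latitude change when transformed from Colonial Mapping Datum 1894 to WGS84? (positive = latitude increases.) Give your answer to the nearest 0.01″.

sin φ = 0.681453, cos φ = 0.731862, sin λ = -0.988214, cos λ = -0.153081.
North component: ΔN = −sin φ cos λ·ΔX − sin φ sin λ·ΔY + cos φ·ΔZ = −(0.681453)(-0.153081)(-573.9) − (0.681453)(-0.988214)(-81.4) + (0.731862)(-620.1) = -568.51 m.
1° of latitude spans 3600 × 30.80 = 110880 m, so Δφ = -568.51 / 110880 × 3600 = -18.458″.

Δφ = -18.46″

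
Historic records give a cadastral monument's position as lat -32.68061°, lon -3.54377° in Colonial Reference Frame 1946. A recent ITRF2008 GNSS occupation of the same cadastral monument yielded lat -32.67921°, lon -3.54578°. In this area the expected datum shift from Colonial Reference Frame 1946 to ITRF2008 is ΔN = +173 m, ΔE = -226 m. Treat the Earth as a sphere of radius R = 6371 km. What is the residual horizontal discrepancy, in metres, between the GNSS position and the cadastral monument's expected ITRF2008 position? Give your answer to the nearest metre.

Observed coordinate differences: Δφ = +0.00140°, Δλ = -0.00201°.
Converting to metres (1° lat = 111195 m, cos φ = 0.841694): observed ΔN = 155.7 m, observed ΔE = -188.1 m.
Subtracting the expected shift leaves a residual of 155.7 − (173) = -17.3 m north and -188.1 − (-226) = 37.9 m east.
Residual distance = √((-17.3)² + 37.9²) = 41.7 m.

42 m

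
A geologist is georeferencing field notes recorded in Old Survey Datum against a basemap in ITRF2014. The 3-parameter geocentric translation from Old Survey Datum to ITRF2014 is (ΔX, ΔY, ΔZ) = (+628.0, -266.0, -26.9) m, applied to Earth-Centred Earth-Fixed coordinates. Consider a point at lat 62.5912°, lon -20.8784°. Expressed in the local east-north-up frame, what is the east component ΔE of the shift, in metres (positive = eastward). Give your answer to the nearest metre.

ΔE = -25 m

At φ = 62.5912°, λ = -20.8784°: sin φ = 0.887745, cos φ = 0.460336, sin λ = -0.356386, cos λ = 0.934339.
ΔE = −sin λ·ΔX + cos λ·ΔY = −(-0.356386)·(628.0) + (0.934339)·(-266.0) = -24.72 m.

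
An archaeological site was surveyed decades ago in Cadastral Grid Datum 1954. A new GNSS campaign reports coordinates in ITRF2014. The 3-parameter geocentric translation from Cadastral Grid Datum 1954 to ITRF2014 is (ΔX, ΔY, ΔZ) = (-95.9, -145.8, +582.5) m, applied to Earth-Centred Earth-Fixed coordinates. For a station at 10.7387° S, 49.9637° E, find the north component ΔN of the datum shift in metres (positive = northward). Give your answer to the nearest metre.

The local north axis is (−sin φ cos λ, −sin φ sin λ, cos φ), giving ΔN = -11.495 − 20.800 + 572.299 = 540.00 m.

ΔN = 540 m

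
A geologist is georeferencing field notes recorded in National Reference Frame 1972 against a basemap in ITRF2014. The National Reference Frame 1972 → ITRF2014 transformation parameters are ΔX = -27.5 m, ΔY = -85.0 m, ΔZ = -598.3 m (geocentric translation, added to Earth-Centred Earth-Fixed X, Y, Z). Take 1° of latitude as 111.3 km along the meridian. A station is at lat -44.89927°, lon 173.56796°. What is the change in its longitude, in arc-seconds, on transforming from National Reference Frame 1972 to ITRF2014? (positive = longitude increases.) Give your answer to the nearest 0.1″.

Δλ = 4.0″

sin φ = -0.705863, cos φ = 0.708349, sin λ = 0.112025, cos λ = -0.993705.
East component: ΔE = −sin λ·ΔX + cos λ·ΔY = −(0.112025)(-27.5) + (-0.993705)(-85.0) = 87.55 m.
1° of latitude spans 111300 m; at latitude φ, 1° of longitude spans that × cos φ = 78839.2 m, so Δλ = 87.55 / 78839.2 × 3600 = 3.998″.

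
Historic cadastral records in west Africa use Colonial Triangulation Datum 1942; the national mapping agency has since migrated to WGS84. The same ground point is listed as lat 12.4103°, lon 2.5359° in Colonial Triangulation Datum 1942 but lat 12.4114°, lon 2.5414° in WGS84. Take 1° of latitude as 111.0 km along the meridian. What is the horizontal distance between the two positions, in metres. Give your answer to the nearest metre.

Δφ = 12.4114° − 12.4103° = +0.0011°; Δλ = 2.5414° − 2.5359° = +0.0055°.
ΔN = Δφ × 111000 = 122.1 m; ΔE = Δλ × 111000 × cos(12.4103°) = +0.0055 × 111000 × 0.976634 = 596.2 m.
Distance = √(ΔE² + ΔN²) = √(596.2² + 122.1²) = 608.6 m.

609 m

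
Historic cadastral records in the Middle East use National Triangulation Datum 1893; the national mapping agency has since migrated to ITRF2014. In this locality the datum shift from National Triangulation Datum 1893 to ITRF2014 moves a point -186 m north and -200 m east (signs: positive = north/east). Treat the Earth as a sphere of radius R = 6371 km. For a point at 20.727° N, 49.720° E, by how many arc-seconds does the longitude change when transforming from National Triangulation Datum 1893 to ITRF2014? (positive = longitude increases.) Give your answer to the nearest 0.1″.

Δλ = -6.9″

At latitude 20.727°, cos φ = 0.935277.
One radian of longitude at latitude φ spans R cos φ, so Δλ = ΔE / (R cos φ) = -200.0 / (6371000 × 0.935277) = -3.3565e-05 rad = -6.923″.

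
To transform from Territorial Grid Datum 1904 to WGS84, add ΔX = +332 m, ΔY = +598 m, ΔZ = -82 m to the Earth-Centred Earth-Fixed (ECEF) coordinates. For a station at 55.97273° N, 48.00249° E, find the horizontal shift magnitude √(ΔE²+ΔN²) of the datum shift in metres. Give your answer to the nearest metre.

At φ = 55.97273°, λ = 48.00249°: sin φ = 0.828771, cos φ = 0.559587, sin λ = 0.743174, cos λ = 0.669098.
ΔE = −sin λ·ΔX + cos λ·ΔY = −(0.743174)·(332) + (0.669098)·(598) = 153.39 m.
ΔN = −sin φ cos λ·ΔX − sin φ sin λ·ΔY + cos φ·ΔZ = −(0.828771)(0.669098)(332) − (0.828771)(0.743174)(598) + (0.559587)(-82) = -598.31 m.
Horizontal magnitude = √(ΔE² + ΔN²) = √(153.39² + (-598.31)²) = 617.66 m.

618 m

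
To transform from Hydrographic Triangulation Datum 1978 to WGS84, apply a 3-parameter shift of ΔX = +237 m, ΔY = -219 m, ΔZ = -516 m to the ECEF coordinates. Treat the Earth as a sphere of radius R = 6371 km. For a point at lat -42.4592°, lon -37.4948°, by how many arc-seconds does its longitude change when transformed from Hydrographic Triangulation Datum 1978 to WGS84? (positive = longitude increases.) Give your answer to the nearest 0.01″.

Δλ = -1.29″

sin φ = -0.675065, cos φ = 0.737758, sin λ = -0.608689, cos λ = 0.793409.
East component: ΔE = −sin λ·ΔX + cos λ·ΔY = −(-0.608689)(237) + (0.793409)(-219) = -29.50 m.
1° of latitude spans πR/180 = 111195 m; at latitude φ, 1° of longitude spans that × cos φ = 82035.0 m, so Δλ = -29.50 / 82035.0 × 3600 = -1.294″.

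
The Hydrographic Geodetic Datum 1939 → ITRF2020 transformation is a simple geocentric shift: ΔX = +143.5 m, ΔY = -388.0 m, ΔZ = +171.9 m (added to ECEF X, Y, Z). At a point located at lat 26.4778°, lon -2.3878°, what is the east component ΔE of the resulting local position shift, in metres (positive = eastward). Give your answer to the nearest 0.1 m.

ΔE = -381.7 m

At φ = 26.4778°, λ = -2.3878°: sin φ = 0.445851, cos φ = 0.895107, sin λ = -0.041663, cos λ = 0.999132.
ΔE = −sin λ·ΔX + cos λ·ΔY = −(-0.041663)·(143.5) + (0.999132)·(-388.0) = -381.68 m.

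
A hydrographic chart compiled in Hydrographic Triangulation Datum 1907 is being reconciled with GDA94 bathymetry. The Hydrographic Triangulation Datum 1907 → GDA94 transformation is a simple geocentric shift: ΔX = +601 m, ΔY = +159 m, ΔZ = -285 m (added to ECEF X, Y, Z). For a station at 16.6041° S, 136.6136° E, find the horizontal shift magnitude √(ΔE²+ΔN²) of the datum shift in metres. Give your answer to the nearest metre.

At φ = -16.6041°, λ = 136.6136°: sin φ = -0.285757, cos φ = 0.958302, sin λ = 0.686915, cos λ = -0.726738.
ΔE = −sin λ·ΔX + cos λ·ΔY = −(0.686915)·(601) + (-0.726738)·(159) = -528.39 m.
ΔN = −sin φ cos λ·ΔX − sin φ sin λ·ΔY + cos φ·ΔZ = −(-0.285757)(-0.726738)(601) − (-0.285757)(0.686915)(159) + (0.958302)(-285) = -366.72 m.
Horizontal magnitude = √(ΔE² + ΔN²) = √((-528.39)² + (-366.72)²) = 643.17 m.

643 m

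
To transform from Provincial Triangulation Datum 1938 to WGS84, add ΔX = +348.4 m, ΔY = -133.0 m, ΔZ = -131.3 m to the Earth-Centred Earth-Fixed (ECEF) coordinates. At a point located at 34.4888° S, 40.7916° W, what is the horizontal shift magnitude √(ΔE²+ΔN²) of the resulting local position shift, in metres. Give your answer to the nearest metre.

The local east axis at (φ, λ) is (−sin λ, cos λ, 0), so ΔE = −sin(-40.7916°)·348.4 + cos(-40.7916°)·(-133.0) = 126.92 m.
The local north axis is (−sin φ cos λ, −sin φ sin λ, cos φ), giving ΔN = 149.359 + 49.201 − 108.222 = 90.34 m.
Horizontal magnitude = √(ΔE² + ΔN²) = √(126.92² + 90.34²) = 155.79 m.

156 m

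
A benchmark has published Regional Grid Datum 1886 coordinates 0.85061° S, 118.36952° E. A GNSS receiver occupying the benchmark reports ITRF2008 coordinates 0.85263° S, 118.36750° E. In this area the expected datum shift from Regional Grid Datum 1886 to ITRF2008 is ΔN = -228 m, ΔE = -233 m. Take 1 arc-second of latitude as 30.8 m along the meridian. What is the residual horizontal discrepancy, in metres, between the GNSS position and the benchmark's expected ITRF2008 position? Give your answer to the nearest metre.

10 m

Observed coordinate differences: Δφ = -0.00202°, Δλ = -0.00202°.
Converting to metres (1° lat = 110880 m, cos φ = 0.999890): observed ΔN = -224.0 m, observed ΔE = -224.0 m.
Subtracting the expected shift leaves a residual of -224.0 − (-228) = 4.0 m north and -224.0 − (-233) = 9.0 m east.
Residual distance = √(4.0² + 9.0²) = 9.9 m.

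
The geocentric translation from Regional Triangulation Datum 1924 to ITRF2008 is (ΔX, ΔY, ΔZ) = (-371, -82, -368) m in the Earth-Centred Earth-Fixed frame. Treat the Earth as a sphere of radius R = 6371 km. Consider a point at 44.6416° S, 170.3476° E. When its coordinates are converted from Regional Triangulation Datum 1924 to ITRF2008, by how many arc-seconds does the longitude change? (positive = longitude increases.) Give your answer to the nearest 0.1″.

Δλ = 6.5″

sin φ = -0.702670, cos φ = 0.711516, sin λ = 0.167670, cos λ = -0.985843.
East component: ΔE = −sin λ·ΔX + cos λ·ΔY = −(0.167670)(-371) + (-0.985843)(-82) = 143.04 m.
1° of latitude spans πR/180 = 111195 m; at latitude φ, 1° of longitude spans that × cos φ = 79117.0 m, so Δλ = 143.04 / 79117.0 × 3600 = 6.509″.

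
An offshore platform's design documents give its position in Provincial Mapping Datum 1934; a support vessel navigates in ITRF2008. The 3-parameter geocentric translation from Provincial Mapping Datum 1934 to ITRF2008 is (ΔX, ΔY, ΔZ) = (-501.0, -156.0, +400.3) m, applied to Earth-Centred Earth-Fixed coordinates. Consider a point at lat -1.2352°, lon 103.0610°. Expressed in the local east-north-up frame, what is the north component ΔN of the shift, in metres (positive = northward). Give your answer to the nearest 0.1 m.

At φ = -1.2352°, λ = 103.0610°: sin φ = -0.021557, cos φ = 0.999768, sin λ = 0.974130, cos λ = -0.225988.
ΔN = −sin φ cos λ·ΔX − sin φ sin λ·ΔY + cos φ·ΔZ = −(-0.021557)(-0.225988)(-501.0) − (-0.021557)(0.974130)(-156.0) + (0.999768)(400.3) = 399.37 m.

ΔN = 399.4 m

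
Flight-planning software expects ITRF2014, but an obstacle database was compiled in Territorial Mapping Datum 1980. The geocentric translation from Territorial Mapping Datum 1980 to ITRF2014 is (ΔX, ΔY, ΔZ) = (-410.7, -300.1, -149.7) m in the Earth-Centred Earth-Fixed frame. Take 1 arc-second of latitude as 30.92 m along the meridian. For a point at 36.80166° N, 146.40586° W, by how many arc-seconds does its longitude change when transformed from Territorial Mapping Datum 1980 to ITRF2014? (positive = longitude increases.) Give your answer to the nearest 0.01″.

sin φ = 0.599047, cos φ = 0.800714, sin λ = -0.553306, cos λ = -0.832978.
East component: ΔE = −sin λ·ΔX + cos λ·ΔY = −(-0.553306)(-410.7) + (-0.832978)(-300.1) = 22.73 m.
1° of latitude spans 3600 × 30.92 = 111312 m; at latitude φ, 1° of longitude spans that × cos φ = 89129.1 m, so Δλ = 22.73 / 89129.1 × 3600 = 0.918″.

Δλ = 0.92″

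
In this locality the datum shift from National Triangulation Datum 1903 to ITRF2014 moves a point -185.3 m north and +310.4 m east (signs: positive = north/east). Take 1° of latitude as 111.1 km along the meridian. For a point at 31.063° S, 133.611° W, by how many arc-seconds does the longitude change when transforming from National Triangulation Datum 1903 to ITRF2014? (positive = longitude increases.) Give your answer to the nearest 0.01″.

At latitude -31.063°, cos φ = 0.856600.
1° of longitude at this latitude = 111.1 × cos φ = 95.17 km, so Δλ = 310.4 / 95168.3 = 0.0032616° = 11.742″.

Δλ = 11.74″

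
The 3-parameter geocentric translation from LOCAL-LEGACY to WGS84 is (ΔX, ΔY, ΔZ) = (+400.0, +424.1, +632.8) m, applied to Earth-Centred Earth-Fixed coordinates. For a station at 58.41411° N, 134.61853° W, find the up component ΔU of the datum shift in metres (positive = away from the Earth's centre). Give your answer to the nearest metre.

The local up (radial) axis is (cos φ cos λ, cos φ sin λ, sin φ), giving ΔU = -147.157 − 158.114 + 539.054 = 233.78 m.

ΔU = 234 m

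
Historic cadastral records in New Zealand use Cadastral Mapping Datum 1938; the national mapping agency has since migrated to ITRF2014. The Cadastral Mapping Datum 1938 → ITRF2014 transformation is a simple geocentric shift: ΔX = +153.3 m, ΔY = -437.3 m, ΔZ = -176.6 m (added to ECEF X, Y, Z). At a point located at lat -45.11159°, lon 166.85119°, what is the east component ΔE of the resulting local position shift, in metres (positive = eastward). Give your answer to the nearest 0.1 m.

At φ = -45.11159°, λ = 166.85119°: sin φ = -0.708483, cos φ = 0.705728, sin λ = 0.227481, cos λ = -0.973783.
ΔE = −sin λ·ΔX + cos λ·ΔY = −(0.227481)·(153.3) + (-0.973783)·(-437.3) = 390.96 m.

ΔE = 391.0 m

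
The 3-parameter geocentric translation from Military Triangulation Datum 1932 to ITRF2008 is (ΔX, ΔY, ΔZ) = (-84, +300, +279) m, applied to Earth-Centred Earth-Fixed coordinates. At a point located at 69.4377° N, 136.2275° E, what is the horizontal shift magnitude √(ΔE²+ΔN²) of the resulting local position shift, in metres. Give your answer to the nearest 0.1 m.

At φ = 69.4377°, λ = 136.2275°: sin φ = 0.936291, cos φ = 0.351226, sin λ = 0.691797, cos λ = -0.722092.
ΔE = −sin λ·ΔX + cos λ·ΔY = −(0.691797)·(-84) + (-0.722092)·(300) = -158.52 m.
ΔN = −sin φ cos λ·ΔX − sin φ sin λ·ΔY + cos φ·ΔZ = −(0.936291)(-0.722092)(-84) − (0.936291)(0.691797)(300) + (0.351226)(279) = -153.12 m.
Horizontal magnitude = √(ΔE² + ΔN²) = √((-158.52)² + (-153.12)²) = 220.39 m.

220.4 m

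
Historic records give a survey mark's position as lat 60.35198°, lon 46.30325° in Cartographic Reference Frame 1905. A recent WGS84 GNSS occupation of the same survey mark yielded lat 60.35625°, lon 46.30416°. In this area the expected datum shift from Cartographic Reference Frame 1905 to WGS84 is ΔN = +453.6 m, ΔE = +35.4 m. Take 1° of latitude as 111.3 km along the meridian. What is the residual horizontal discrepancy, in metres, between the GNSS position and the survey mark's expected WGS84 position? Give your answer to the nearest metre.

26 m

Observed coordinate differences: Δφ = +0.00427°, Δλ = +0.00091°.
Converting to metres (1° lat = 111300 m, cos φ = 0.494670): observed ΔN = 475.3 m, observed ΔE = 50.1 m.
Subtracting the expected shift leaves a residual of 475.3 − (453.6) = 21.7 m north and 50.1 − (35.4) = 14.7 m east.
Residual distance = √(21.7² + 14.7²) = 26.2 m.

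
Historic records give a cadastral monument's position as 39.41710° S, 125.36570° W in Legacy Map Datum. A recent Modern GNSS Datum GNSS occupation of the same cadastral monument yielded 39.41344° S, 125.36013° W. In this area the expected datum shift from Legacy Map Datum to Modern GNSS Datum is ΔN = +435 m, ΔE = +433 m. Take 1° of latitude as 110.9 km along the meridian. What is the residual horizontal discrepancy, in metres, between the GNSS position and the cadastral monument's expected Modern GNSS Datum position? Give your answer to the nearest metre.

Observed coordinate differences: Δφ = +0.00366°, Δλ = +0.00557°.
Converting to metres (1° lat = 110900 m, cos φ = 0.772544): observed ΔN = 405.9 m, observed ΔE = 477.2 m.
Subtracting the expected shift leaves a residual of 405.9 − (435) = -29.1 m north and 477.2 − (433) = 44.2 m east.
Residual distance = √((-29.1)² + 44.2²) = 52.9 m.

53 m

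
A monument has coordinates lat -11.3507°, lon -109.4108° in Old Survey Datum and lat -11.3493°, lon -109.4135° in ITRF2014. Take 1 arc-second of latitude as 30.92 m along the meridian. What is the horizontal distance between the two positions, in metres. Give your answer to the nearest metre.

333 m

Δφ = -11.3493° − -11.3507° = +0.0014°; Δλ = -109.4135° − -109.4108° = -0.0027°.
1° of latitude = 3600 × 30.92 = 111312 m.
ΔN = Δφ × 111312 = 155.8 m; ΔE = Δλ × 111312 × cos(-11.3507°) = -0.0027 × 111312 × 0.980441 = -294.7 m.
Distance = √(ΔE² + ΔN²) = √((-294.7)² + 155.8²) = 333.3 m.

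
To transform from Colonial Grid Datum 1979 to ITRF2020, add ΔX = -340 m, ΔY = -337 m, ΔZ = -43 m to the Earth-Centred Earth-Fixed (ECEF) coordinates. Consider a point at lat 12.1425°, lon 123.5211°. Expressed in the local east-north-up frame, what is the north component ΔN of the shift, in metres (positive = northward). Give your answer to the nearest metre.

At φ = 12.1425°, λ = 123.5211°: sin φ = 0.210344, cos φ = 0.977627, sin λ = 0.833683, cos λ = -0.552244.
ΔN = −sin φ cos λ·ΔX − sin φ sin λ·ΔY + cos φ·ΔZ = −(0.210344)(-0.552244)(-340) − (0.210344)(0.833683)(-337) + (0.977627)(-43) = -22.44 m.

ΔN = -22 m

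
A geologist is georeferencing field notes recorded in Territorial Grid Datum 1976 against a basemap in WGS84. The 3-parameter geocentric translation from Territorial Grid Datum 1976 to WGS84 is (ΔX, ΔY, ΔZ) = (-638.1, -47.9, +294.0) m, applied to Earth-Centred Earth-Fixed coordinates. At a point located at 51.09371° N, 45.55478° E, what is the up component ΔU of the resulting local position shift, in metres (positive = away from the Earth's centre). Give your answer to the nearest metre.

ΔU = -73 m

At φ = 51.09371°, λ = 45.55478°: sin φ = 0.778174, cos φ = 0.628048, sin λ = 0.713920, cos λ = 0.700227.
ΔU = cos φ cos λ·ΔX + cos φ sin λ·ΔY + sin φ·ΔZ = (0.628048)(0.700227)(-638.1) + (0.628048)(0.713920)(-47.9) + (0.778174)(294.0) = -73.32 m.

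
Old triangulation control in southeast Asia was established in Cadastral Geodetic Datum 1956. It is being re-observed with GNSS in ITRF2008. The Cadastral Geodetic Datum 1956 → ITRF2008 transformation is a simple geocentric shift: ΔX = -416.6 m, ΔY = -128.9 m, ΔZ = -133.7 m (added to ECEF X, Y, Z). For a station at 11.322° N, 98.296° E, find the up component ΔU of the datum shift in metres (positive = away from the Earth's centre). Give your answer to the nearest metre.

ΔU = -92 m

The local up (radial) axis is (cos φ cos λ, cos φ sin λ, sin φ), giving ΔU = 58.940 − 125.069 − 26.248 = -92.38 m.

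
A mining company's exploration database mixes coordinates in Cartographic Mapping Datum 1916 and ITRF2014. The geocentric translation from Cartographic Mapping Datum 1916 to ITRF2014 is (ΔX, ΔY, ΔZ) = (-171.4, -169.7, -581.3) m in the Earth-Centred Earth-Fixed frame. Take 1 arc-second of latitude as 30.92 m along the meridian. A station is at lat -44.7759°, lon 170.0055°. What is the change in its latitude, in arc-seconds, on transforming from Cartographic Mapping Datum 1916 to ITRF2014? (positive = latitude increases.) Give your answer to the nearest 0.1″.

sin φ = -0.704336, cos φ = 0.709867, sin λ = 0.173554, cos λ = -0.984824.
North component: ΔN = −sin φ cos λ·ΔX − sin φ sin λ·ΔY + cos φ·ΔZ = −(-0.704336)(-0.984824)(-171.4) − (-0.704336)(0.173554)(-169.7) + (0.709867)(-581.3) = -314.50 m.
1° of latitude spans 3600 × 30.92 = 111312 m, so Δφ = -314.50 / 111312 × 3600 = -10.171″.

Δφ = -10.2″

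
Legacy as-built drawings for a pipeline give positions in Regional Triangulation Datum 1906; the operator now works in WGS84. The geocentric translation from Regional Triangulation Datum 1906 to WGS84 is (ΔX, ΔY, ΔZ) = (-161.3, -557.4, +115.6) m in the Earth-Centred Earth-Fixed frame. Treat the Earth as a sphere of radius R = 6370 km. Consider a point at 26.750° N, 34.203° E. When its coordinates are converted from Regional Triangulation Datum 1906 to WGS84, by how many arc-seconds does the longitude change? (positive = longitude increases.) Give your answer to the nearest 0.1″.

Δλ = -13.4″

sin φ = 0.450098, cos φ = 0.892979, sin λ = 0.562127, cos λ = 0.827051.
East component: ΔE = −sin λ·ΔX + cos λ·ΔY = −(0.562127)(-161.3) + (0.827051)(-557.4) = -370.33 m.
1° of latitude spans πR/180 = 111177 m; at latitude φ, 1° of longitude spans that × cos φ = 99279.1 m, so Δλ = -370.33 / 99279.1 × 3600 = -13.429″.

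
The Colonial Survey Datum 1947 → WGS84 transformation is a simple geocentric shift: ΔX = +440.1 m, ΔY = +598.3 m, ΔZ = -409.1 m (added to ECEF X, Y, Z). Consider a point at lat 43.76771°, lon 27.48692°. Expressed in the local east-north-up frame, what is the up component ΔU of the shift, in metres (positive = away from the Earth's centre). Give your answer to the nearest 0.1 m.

At φ = 43.76771°, λ = 27.48692°: sin φ = 0.691736, cos φ = 0.722150, sin λ = 0.461546, cos λ = 0.887116.
ΔU = cos φ cos λ·ΔX + cos φ sin λ·ΔY + sin φ·ΔZ = (0.722150)(0.887116)(440.1) + (0.722150)(0.461546)(598.3) + (0.691736)(-409.1) = 198.37 m.

ΔU = 198.4 m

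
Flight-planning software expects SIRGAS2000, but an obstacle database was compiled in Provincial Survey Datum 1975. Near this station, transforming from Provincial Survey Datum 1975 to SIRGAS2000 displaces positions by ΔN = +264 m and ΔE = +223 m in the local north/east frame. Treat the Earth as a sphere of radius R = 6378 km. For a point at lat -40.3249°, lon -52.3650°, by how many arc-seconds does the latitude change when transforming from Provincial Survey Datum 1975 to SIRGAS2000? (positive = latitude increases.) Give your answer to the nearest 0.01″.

Δφ = 8.54″

On a sphere of radius R, 1 rad of latitude = R, so Δφ = ΔN / R = 264.0 / 6378000 = 4.1392e-05 rad = 8.538″.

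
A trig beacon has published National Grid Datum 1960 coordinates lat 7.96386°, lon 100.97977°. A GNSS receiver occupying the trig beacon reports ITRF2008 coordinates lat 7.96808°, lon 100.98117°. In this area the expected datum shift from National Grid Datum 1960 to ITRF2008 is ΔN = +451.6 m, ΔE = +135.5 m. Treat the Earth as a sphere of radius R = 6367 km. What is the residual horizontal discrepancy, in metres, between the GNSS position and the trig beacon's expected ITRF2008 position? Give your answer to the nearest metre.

25 m

Observed coordinate differences: Δφ = +0.00422°, Δλ = +0.00140°.
Converting to metres (1° lat = 111125 m, cos φ = 0.990356): observed ΔN = 468.9 m, observed ΔE = 154.1 m.
Subtracting the expected shift leaves a residual of 468.9 − (451.6) = 17.3 m north and 154.1 − (135.5) = 18.6 m east.
Residual distance = √(17.3² + 18.6²) = 25.4 m.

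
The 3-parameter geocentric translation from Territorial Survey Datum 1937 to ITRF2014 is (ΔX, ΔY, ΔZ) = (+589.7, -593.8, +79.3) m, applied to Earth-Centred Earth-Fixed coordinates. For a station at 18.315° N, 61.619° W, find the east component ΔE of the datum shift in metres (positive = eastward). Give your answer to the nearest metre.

ΔE = 237 m

The local east axis at (φ, λ) is (−sin λ, cos λ, 0), so ΔE = −sin(-61.619°)·589.7 + cos(-61.619°)·(-593.8) = 236.57 m.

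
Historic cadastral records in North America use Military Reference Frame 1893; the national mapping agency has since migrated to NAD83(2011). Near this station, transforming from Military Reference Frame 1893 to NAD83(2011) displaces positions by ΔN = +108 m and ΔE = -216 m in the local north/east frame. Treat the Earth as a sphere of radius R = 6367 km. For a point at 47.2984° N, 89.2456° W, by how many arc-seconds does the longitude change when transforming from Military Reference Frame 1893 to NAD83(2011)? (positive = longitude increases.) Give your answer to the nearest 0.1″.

At latitude 47.2984°, cos φ = 0.678180.
One radian of longitude at latitude φ spans R cos φ, so Δλ = ΔE / (R cos φ) = -216.0 / (6367000 × 0.678180) = -5.0023e-05 rad = -10.318″.

Δλ = -10.3″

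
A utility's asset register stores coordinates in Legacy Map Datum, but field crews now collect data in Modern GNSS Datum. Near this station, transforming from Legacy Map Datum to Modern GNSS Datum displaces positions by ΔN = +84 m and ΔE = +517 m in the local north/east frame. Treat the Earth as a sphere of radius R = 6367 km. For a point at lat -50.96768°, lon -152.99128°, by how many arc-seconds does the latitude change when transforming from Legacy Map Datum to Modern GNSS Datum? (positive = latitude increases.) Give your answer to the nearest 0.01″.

On a sphere of radius R, 1 rad of latitude = R, so Δφ = ΔN / R = 84.0 / 6367000 = 1.3193e-05 rad = 2.721″.

Δφ = 2.72″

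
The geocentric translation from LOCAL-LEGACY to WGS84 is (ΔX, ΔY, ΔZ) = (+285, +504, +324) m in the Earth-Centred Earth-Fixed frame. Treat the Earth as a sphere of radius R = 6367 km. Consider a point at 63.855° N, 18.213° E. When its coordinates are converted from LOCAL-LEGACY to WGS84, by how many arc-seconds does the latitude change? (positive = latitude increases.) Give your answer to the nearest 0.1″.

sin φ = 0.897682, cos φ = 0.440644, sin λ = 0.312550, cos λ = 0.949901.
North component: ΔN = −sin φ cos λ·ΔX − sin φ sin λ·ΔY + cos φ·ΔZ = −(0.897682)(0.949901)(285) − (0.897682)(0.312550)(504) + (0.440644)(324) = -241.66 m.
1° of latitude spans πR/180 = 111125 m, so Δφ = -241.66 / 111125 × 3600 = -7.829″.

Δφ = -7.8″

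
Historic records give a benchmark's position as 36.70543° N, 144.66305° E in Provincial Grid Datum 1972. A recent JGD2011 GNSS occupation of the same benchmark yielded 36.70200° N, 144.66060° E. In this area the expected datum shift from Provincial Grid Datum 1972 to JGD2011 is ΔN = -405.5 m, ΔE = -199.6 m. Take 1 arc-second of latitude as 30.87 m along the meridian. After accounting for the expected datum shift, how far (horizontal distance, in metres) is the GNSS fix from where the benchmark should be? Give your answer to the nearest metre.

31 m

Observed coordinate differences: Δφ = -0.00343°, Δλ = -0.00245°.
Converting to metres (1° lat = 111132 m, cos φ = 0.801719): observed ΔN = -381.2 m, observed ΔE = -218.3 m.
Subtracting the expected shift leaves a residual of -381.2 − (-405.5) = 24.3 m north and -218.3 − (-199.6) = -18.7 m east.
Residual distance = √(24.3² + (-18.7)²) = 30.7 m.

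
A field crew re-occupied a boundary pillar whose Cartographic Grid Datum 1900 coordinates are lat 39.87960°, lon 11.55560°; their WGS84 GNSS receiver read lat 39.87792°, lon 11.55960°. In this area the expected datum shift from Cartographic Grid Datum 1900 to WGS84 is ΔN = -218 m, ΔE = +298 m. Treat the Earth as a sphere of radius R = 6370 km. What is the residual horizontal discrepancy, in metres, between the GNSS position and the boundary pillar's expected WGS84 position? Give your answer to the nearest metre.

Observed coordinate differences: Δφ = -0.00168°, Δλ = +0.00400°.
Converting to metres (1° lat = 111177 m, cos φ = 0.767393): observed ΔN = -186.8 m, observed ΔE = 341.3 m.
Subtracting the expected shift leaves a residual of -186.8 − (-218) = 31.2 m north and 341.3 − (298) = 43.3 m east.
Residual distance = √(31.2² + 43.3²) = 53.4 m.

53 m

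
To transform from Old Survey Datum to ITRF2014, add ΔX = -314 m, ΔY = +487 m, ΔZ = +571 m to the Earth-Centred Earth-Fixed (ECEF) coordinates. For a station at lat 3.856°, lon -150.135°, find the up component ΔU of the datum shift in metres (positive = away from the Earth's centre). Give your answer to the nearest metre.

The local up (radial) axis is (cos φ cos λ, cos φ sin λ, sin φ), giving ΔU = 271.685 − 241.957 + 38.399 = 68.13 m.

ΔU = 68 m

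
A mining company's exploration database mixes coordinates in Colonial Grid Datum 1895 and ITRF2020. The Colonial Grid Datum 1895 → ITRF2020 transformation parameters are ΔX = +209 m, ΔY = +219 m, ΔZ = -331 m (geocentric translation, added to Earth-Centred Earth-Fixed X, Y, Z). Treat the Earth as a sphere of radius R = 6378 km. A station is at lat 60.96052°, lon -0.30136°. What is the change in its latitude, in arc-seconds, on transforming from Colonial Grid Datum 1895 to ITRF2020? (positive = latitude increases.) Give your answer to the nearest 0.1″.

sin φ = 0.874285, cos φ = 0.485412, sin λ = -0.005260, cos λ = 0.999986.
North component: ΔN = −sin φ cos λ·ΔX − sin φ sin λ·ΔY + cos φ·ΔZ = −(0.874285)(0.999986)(209) − (0.874285)(-0.005260)(219) + (0.485412)(-331) = -342.39 m.
1° of latitude spans πR/180 = 111317 m, so Δφ = -342.39 / 111317 × 3600 = -11.073″.

Δφ = -11.1″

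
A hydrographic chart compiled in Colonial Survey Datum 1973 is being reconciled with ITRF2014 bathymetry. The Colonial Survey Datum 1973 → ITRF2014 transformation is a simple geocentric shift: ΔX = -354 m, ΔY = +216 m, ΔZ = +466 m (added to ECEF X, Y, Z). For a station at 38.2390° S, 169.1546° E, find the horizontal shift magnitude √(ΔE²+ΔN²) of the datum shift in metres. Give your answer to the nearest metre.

624 m

The local east axis at (φ, λ) is (−sin λ, cos λ, 0), so ΔE = −sin(169.1546°)·(-354) + cos(169.1546°)·216 = -145.53 m.
The local north axis is (−sin φ cos λ, −sin φ sin λ, cos φ), giving ΔN = 215.192 + 25.155 + 366.013 = 606.36 m.
Horizontal magnitude = √(ΔE² + ΔN²) = √((-145.53)² + 606.36²) = 623.58 m.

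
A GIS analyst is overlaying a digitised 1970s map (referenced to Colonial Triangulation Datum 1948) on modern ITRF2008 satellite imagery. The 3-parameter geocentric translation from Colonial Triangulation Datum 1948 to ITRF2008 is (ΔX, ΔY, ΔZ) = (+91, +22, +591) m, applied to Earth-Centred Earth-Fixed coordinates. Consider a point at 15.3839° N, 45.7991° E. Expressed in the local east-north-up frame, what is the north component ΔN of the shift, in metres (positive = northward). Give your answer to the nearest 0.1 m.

The local north axis is (−sin φ cos λ, −sin φ sin λ, cos φ), giving ΔN = -16.831 − 4.184 + 569.824 = 548.81 m.

ΔN = 548.8 m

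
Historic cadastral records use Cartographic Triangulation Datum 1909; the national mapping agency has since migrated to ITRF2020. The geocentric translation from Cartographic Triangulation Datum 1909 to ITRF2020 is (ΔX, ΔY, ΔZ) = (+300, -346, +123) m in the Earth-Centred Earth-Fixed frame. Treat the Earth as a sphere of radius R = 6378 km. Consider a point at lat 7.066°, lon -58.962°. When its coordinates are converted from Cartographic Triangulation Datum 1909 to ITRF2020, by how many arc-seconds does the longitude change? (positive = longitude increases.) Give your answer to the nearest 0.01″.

sin φ = 0.123013, cos φ = 0.992405, sin λ = -0.856826, cos λ = 0.515606.
East component: ΔE = −sin λ·ΔX + cos λ·ΔY = −(-0.856826)(300) + (0.515606)(-346) = 78.65 m.
1° of latitude spans πR/180 = 111317 m; at latitude φ, 1° of longitude spans that × cos φ = 110471.7 m, so Δλ = 78.65 / 110471.7 × 3600 = 2.563″.

Δλ = 2.56″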